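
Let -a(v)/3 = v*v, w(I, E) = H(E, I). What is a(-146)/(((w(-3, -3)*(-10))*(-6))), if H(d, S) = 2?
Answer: -5329/10 ≈ -532.90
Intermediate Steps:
w(I, E) = 2
a(v) = -3*v² (a(v) = -3*v*v = -3*v²)
a(-146)/(((w(-3, -3)*(-10))*(-6))) = (-3*(-146)²)/(((2*(-10))*(-6))) = (-3*21316)/((-20*(-6))) = -63948/120 = -63948*1/120 = -5329/10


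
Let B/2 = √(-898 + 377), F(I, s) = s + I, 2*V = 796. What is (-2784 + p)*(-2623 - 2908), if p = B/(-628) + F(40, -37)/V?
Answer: 6128508399/398 + 5531*I*√521/314 ≈ 1.5398e+7 + 402.06*I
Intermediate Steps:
V = 398 (V = (½)*796 = 398)
F(I, s) = I + s
B = 2*I*√521 (B = 2*√(-898 + 377) = 2*√(-521) = 2*(I*√521) = 2*I*√521 ≈ 45.651*I)
p = 3/398 - I*√521/314 (p = (2*I*√521)/(-628) + (40 - 37)/398 = (2*I*√521)*(-1/628) + 3*(1/398) = -I*√521/314 + 3/398 = 3/398 - I*√521/314 ≈ 0.0075377 - 0.072692*I)
(-2784 + p)*(-2623 - 2908) = (-2784 + (3/398 - I*√521/314))*(-2623 - 2908) = (-1108029/398 - I*√521/314)*(-5531) = 6128508399/398 + 5531*I*√521/314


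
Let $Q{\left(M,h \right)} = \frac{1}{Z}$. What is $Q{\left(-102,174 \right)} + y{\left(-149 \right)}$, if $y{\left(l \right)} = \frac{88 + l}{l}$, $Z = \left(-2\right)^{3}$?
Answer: $\frac{339}{1192} \approx 0.2844$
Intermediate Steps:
$Z = -8$
$y{\left(l \right)} = \frac{88 + l}{l}$
$Q{\left(M,h \right)} = - \frac{1}{8}$ ($Q{\left(M,h \right)} = \frac{1}{-8} = - \frac{1}{8}$)
$Q{\left(-102,174 \right)} + y{\left(-149 \right)} = - \frac{1}{8} + \frac{88 - 149}{-149} = - \frac{1}{8} - - \frac{61}{149} = - \frac{1}{8} + \frac{61}{149} = \frac{339}{1192}$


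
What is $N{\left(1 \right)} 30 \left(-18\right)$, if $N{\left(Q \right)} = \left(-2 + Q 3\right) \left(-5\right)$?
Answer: $2700$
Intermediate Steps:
$N{\left(Q \right)} = 10 - 15 Q$ ($N{\left(Q \right)} = \left(-2 + 3 Q\right) \left(-5\right) = 10 - 15 Q$)
$N{\left(1 \right)} 30 \left(-18\right) = \left(10 - 15\right) 30 \left(-18\right) = \left(-5\right) 30 \left(-18\right) = \left(-150\right) \left(-18\right) = 2700$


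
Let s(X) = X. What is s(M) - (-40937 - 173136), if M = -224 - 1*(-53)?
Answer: 213902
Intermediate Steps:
M = -171 (M = -224 + 53 = -171)
s(M) - (-40937 - 173136) = -171 - (-40937 - 173136) = -171 - 1*(-214073) = -171 + 214073 = 213902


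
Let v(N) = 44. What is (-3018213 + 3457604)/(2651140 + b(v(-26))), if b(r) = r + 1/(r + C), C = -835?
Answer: 347558281/2097086543 ≈ 0.16573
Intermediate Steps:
b(r) = r + 1/(-835 + r) (b(r) = r + 1/(r - 835) = r + 1/(-835 + r))
(-3018213 + 3457604)/(2651140 + b(v(-26))) = (-3018213 + 3457604)/(2651140 + (1 + 44² - 835*44)/(-835 + 44)) = 439391/(2651140 + (1 + 1936 - 36740)/(-791)) = 439391/(2651140 - 1/791*(-34803)) = 439391/(2651140 + 34803/791) = 439391/(2097086543/791) = 439391*(791/2097086543) = 347558281/2097086543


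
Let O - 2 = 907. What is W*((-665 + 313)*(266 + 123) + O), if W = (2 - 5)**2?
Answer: -1224171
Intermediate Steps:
W = 9 (W = (-3)**2 = 9)
O = 909 (O = 2 + 907 = 909)
W*((-665 + 313)*(266 + 123) + O) = 9*((-665 + 313)*(266 + 123) + 909) = 9*(-352*389 + 909) = 9*(-136928 + 909) = 9*(-136019) = -1224171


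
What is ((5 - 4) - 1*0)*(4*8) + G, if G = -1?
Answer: 31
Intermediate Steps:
((5 - 4) - 1*0)*(4*8) + G = ((5 - 4) - 1*0)*(4*8) - 1 = (1 + 0)*32 - 1 = 1*32 - 1 = 32 - 1 = 31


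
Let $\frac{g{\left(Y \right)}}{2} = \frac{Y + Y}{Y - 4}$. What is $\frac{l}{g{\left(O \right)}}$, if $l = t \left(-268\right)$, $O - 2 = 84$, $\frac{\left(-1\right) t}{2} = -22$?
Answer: $- \frac{120868}{43} \approx -2810.9$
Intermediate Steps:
$t = 44$ ($t = \left(-2\right) \left(-22\right) = 44$)
$O = 86$ ($O = 2 + 84 = 86$)
$g{\left(Y \right)} = \frac{4 Y}{-4 + Y}$ ($g{\left(Y \right)} = 2 \frac{Y + Y}{Y - 4} = 2 \frac{2 Y}{-4 + Y} = \frac{4 Y}{-4 + Y}$)
$l = -11792$ ($l = 44 \left(-268\right) = -11792$)
$\frac{l}{g{\left(O \right)}} = - \frac{11792}{4 \cdot 86 \frac{1}{-4 + 86}} = - \frac{11792}{4 \cdot 86 \cdot \frac{1}{82}} = - \frac{11792}{\frac{172}{41}} = \left(-11792\right) \frac{41}{172} = - \frac{120868}{43}$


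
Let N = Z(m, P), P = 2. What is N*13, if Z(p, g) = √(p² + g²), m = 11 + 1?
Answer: 26*√37 ≈ 158.15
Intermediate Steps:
m = 12
Z(p, g) = √(g² + p²)
N = 2*√37 (N = √(2² + 12²) = √(4 + 144) = √148 = 2*√37 ≈ 12.166)
N*13 = (2*√37)*13 = 26*√37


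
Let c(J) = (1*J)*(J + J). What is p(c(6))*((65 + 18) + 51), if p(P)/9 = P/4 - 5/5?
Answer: 20502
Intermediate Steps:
c(J) = 2*J² (c(J) = J*(2*J) = 2*J²)
p(P) = -9 + 9*P/4 (p(P) = 9*(P/4 - 5/5) = 9*(P*(¼) - 5*⅕) = 9*(P/4 - 1) = 9*(-1 + P/4) = -9 + 9*P/4)
p(c(6))*((65 + 18) + 51) = (-9 + 9*(2*6²)/4)*((65 + 18) + 51) = (-9 + 9*(2*36)/4)*(83 + 51) = (-9 + (9/4)*72)*134 = (-9 + 162)*134 = 153*134 = 20502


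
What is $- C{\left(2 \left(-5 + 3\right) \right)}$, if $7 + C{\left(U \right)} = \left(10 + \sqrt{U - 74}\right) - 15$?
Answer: $12 - i \sqrt{78} \approx 12.0 - 8.8318 i$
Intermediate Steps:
$C{\left(U \right)} = -12 + \sqrt{-74 + U}$ ($C{\left(U \right)} = -7 + \left(\left(10 + \sqrt{U - 74}\right) - 15\right) = -7 + \left(\left(10 + \sqrt{-74 + U}\right) - 15\right) = -7 + \left(-5 + \sqrt{-74 + U}\right) = -12 + \sqrt{-74 + U}$)
$- C{\left(2 \left(-5 + 3\right) \right)} = - (-12 + \sqrt{-74 + 2 \left(-5 + 3\right)}) = - (-12 + \sqrt{-74 + 2 \left(-2\right)}) = - (-12 + \sqrt{-74 - 4}) = - (-12 + \sqrt{-78}) = - (-12 + i \sqrt{78}) = 12 - i \sqrt{78}$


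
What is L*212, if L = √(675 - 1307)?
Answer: 424*I*√158 ≈ 5329.6*I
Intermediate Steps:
L = 2*I*√158 (L = √(-632) = 2*I*√158 ≈ 25.14*I)
L*212 = (2*I*√158)*212 = 424*I*√158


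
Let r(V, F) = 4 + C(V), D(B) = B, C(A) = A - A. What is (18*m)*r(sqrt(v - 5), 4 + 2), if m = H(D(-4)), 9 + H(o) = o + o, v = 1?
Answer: -1224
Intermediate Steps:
C(A) = 0
H(o) = -9 + 2*o (H(o) = -9 + (o + o) = -9 + 2*o)
m = -17 (m = -9 + 2*(-4) = -9 - 8 = -17)
r(V, F) = 4 (r(V, F) = 4 + 0 = 4)
(18*m)*r(sqrt(v - 5), 4 + 2) = (18*(-17))*4 = -306*4 = -1224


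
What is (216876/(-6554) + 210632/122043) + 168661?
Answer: 67440878166401/399934911 ≈ 1.6863e+5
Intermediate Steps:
(216876/(-6554) + 210632/122043) + 168661 = (216876*(-1/6554) + 210632*(1/122043)) + 168661 = (-108438/3277 + 210632/122043) + 168661 = -12543857770/399934911 + 168661 = 67440878166401/399934911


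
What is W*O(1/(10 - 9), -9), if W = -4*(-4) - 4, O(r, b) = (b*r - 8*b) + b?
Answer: 648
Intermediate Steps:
O(r, b) = -7*b + b*r (O(r, b) = (-8*b + b*r) + b = -7*b + b*r)
W = 12 (W = 16 - 4 = 12)
W*O(1/(10 - 9), -9) = 12*(-9*(-7 + 1/(10 - 9))) = 12*(-9*(-7 + 1/1)) = 12*(-9*(-7 + 1)) = 12*(-9*(-6)) = 12*54 = 648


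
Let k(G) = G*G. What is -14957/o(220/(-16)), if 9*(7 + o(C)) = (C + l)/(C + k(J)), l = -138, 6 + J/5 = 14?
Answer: 854119485/400342 ≈ 2133.5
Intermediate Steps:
J = 40 (J = -30 + 5*14 = -30 + 70 = 40)
k(G) = G²
o(C) = -7 + (-138 + C)/(9*(1600 + C)) (o(C) = -7 + ((C - 138)/(C + 40²))/9 = -7 + ((-138 + C)/(C + 1600))/9 = -7 + ((-138 + C)/(1600 + C))/9 = -7 + (-138 + C)/(9*(1600 + C)))
-14957/o(220/(-16)) = -14957*9*(1600 + 220/(-16))/(2*(-50469 - 6820/(-16))) = -14957*9*(1600 + 220*(-1/16))/(2*(-50469 - 6820*(-1)/16)) = -14957*9*(1600 - 55/4)/(2*(-50469 - 31*(-55/4))) = -14957*57105/(8*(-50469 + 1705/4)) = -14957/((2/9)*(4/6345)*(-200171/4)) = -14957/(-400342/57105) = -14957*(-57105/400342) = 854119485/400342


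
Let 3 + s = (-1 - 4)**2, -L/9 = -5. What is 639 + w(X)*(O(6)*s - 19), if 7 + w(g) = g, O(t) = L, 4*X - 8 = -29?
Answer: -45023/4 ≈ -11256.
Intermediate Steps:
X = -21/4 (X = 2 + (1/4)*(-29) = 2 - 29/4 = -21/4 ≈ -5.2500)
L = 45 (L = -9*(-5) = 45)
O(t) = 45
w(g) = -7 + g
s = 22 (s = -3 + (-1 - 4)**2 = -3 + (-5)**2 = -3 + 25 = 22)
639 + w(X)*(O(6)*s - 19) = 639 + (-7 - 21/4)*(45*22 - 19) = 639 - 49*(990 - 19)/4 = 639 - 49/4*971 = 639 - 47579/4 = -45023/4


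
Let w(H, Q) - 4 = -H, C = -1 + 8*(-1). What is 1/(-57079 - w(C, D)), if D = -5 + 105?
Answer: -1/57092 ≈ -1.7516e-5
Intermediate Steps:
C = -9 (C = -1 - 8 = -9)
D = 100
w(H, Q) = 4 - H
1/(-57079 - w(C, D)) = 1/(-57079 - (4 - 1*(-9))) = 1/(-57079 - (4 + 9)) = 1/(-57079 - 1*13) = 1/(-57079 - 13) = 1/(-57092) = -1/57092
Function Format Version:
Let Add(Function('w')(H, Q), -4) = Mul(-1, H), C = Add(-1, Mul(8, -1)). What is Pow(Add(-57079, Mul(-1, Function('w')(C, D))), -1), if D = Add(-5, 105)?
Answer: Rational(-1, 57092) ≈ -1.7516e-5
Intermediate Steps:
C = -9 (C = Add(-1, -8) = -9)
D = 100
Function('w')(H, Q) = Add(4, Mul(-1, H))
Pow(Add(-57079, Mul(-1, Function('w')(C, D))), -1) = Pow(Add(-57079, Mul(-1, Add(4, Mul(-1, -9)))), -1) = Pow(Add(-57079, Mul(-1, Add(4, 9))), -1) = Pow(Add(-57079, Mul(-1, 13)), -1) = Pow(Add(-57079, -13), -1) = Pow(-57092, -1) = Rational(-1, 57092)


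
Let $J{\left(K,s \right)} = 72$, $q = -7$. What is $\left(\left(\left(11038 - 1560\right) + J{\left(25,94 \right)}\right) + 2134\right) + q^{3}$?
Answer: $11341$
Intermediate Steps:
$\left(\left(\left(11038 - 1560\right) + J{\left(25,94 \right)}\right) + 2134\right) + q^{3} = \left(\left(\left(11038 - 1560\right) + 72\right) + 2134\right) + \left(-7\right)^{3} = \left(\left(9478 + 72\right) + 2134\right) - 343 = \left(9550 + 2134\right) - 343 = 11684 - 343 = 11341$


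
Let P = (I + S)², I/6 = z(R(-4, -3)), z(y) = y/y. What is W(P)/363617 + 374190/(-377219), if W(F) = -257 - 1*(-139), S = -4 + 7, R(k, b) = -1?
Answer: -2306887408/2324800697 ≈ -0.99229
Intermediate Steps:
z(y) = 1
S = 3
I = 6 (I = 6*1 = 6)
P = 81 (P = (6 + 3)² = 9² = 81)
W(F) = -118 (W(F) = -257 + 139 = -118)
W(P)/363617 + 374190/(-377219) = -118/363617 + 374190/(-377219) = -118*1/363617 + 374190*(-1/377219) = -2/6163 - 374190/377219 = -2306887408/2324800697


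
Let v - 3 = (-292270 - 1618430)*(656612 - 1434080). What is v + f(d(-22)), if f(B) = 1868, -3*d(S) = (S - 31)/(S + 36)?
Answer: 1485508109471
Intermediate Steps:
d(S) = -(-31 + S)/(3*(36 + S)) (d(S) = -(S - 31)/(3*(S + 36)) = -(-31 + S)/(3*(36 + S)))
v = 1485508107603 (v = 3 + (-292270 - 1618430)*(656612 - 1434080) = 3 - 1910700*(-777468) = 3 + 1485508107600 = 1485508107603)
v + f(d(-22)) = 1485508107603 + 1868 = 1485508109471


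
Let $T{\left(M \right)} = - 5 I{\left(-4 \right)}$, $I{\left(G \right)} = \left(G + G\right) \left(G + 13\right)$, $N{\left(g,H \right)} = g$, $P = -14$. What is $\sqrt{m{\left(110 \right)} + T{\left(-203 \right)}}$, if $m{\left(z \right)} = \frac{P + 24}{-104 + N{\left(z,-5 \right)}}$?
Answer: $\frac{\sqrt{3255}}{3} \approx 19.018$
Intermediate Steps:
$I{\left(G \right)} = 2 G \left(13 + G\right)$
$T{\left(M \right)} = 360$ ($T{\left(M \right)} = - 5 \cdot 2 \left(-4\right) \left(13 - 4\right) = - 5 \cdot 2 \left(-4\right) 9 = \left(-5\right) \left(-72\right) = 360$)
$m{\left(z \right)} = \frac{10}{-104 + z}$ ($m{\left(z \right)} = \frac{-14 + 24}{-104 + z} = \frac{10}{-104 + z}$)
$\sqrt{m{\left(110 \right)} + T{\left(-203 \right)}} = \sqrt{\frac{10}{-104 + 110} + 360} = \sqrt{\frac{10}{6} + 360} = \sqrt{10 \cdot \frac{1}{6} + 360} = \sqrt{\frac{5}{3} + 360} = \sqrt{\frac{1085}{3}} = \frac{\sqrt{3255}}{3}$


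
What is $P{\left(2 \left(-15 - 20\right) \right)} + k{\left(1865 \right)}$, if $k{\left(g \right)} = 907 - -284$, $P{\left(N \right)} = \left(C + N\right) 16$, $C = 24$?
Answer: $455$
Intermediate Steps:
$P{\left(N \right)} = 384 + 16 N$ ($P{\left(N \right)} = \left(24 + N\right) 16 = 384 + 16 N$)
$k{\left(g \right)} = 1191$ ($k{\left(g \right)} = 907 + 284 = 1191$)
$P{\left(2 \left(-15 - 20\right) \right)} + k{\left(1865 \right)} = \left(384 + 16 \cdot 2 \left(-15 - 20\right)\right) + 1191 = \left(384 + 16 \cdot 2 \left(-35\right)\right) + 1191 = \left(384 + 16 \left(-70\right)\right) + 1191 = \left(384 - 1120\right) + 1191 = -736 + 1191 = 455$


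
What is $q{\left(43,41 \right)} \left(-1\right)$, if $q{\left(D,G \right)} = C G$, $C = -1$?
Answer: $41$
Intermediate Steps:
$q{\left(D,G \right)} = - G$
$q{\left(43,41 \right)} \left(-1\right) = \left(-1\right) 41 \left(-1\right) = \left(-41\right) \left(-1\right) = 41$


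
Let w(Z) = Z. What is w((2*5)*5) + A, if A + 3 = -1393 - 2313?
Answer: -3659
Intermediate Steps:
A = -3709 (A = -3 + (-1393 - 2313) = -3 - 3706 = -3709)
w((2*5)*5) + A = (2*5)*5 - 3709 = 10*5 - 3709 = 50 - 3709 = -3659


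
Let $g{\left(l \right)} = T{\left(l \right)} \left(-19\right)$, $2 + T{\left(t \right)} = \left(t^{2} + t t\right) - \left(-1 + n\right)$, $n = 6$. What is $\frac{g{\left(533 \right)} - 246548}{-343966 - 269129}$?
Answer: $\frac{3680599}{204365} \approx 18.01$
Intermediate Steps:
$T{\left(t \right)} = -7 + 2 t^{2}$ ($T{\left(t \right)} = -2 + \left(\left(t^{2} + t t\right) + \left(1 - 6\right)\right) = -2 + \left(\left(t^{2} + t^{2}\right) + \left(1 - 6\right)\right) = -2 + \left(2 t^{2} - 5\right) = -2 + \left(-5 + 2 t^{2}\right) = -7 + 2 t^{2}$)
$g{\left(l \right)} = 133 - 38 l^{2}$ ($g{\left(l \right)} = \left(-7 + 2 l^{2}\right) \left(-19\right) = 133 - 38 l^{2}$)
$\frac{g{\left(533 \right)} - 246548}{-343966 - 269129} = \frac{\left(133 - 38 \cdot 533^{2}\right) - 246548}{-343966 - 269129} = \frac{\left(133 - 10795382\right) - 246548}{-613095} = \left(\left(133 - 10795382\right) - 246548\right) \left(- \frac{1}{613095}\right) = \left(-10795249 - 246548\right) \left(- \frac{1}{613095}\right) = \left(-11041797\right) \left(- \frac{1}{613095}\right) = \frac{3680599}{204365}$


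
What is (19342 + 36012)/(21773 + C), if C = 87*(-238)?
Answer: 55354/1067 ≈ 51.878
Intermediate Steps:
C = -20706
(19342 + 36012)/(21773 + C) = (19342 + 36012)/(21773 - 20706) = 55354/1067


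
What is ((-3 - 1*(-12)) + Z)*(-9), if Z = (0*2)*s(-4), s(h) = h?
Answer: -81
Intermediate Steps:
Z = 0 (Z = (0*2)*(-4) = 0*(-4) = 0)
((-3 - 1*(-12)) + Z)*(-9) = ((-3 - 1*(-12)) + 0)*(-9) = ((-3 + 12) + 0)*(-9) = (9 + 0)*(-9) = 9*(-9) = -81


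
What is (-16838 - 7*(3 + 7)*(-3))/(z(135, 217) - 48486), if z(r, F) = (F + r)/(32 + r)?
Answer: 1388438/4048405 ≈ 0.34296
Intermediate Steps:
z(r, F) = (F + r)/(32 + r)
(-16838 - 7*(3 + 7)*(-3))/(z(135, 217) - 48486) = (-16838 - 7*(3 + 7)*(-3))/((217 + 135)/(32 + 135) - 48486) = (-16838 - 7*10*(-3))/(352/167 - 48486) = (-16838 - 70*(-3))/((1/167)*352 - 48486) = (-16838 + 210)/(352/167 - 48486) = -16628/(-8096810/167) = -16628*(-167/8096810) = 1388438/4048405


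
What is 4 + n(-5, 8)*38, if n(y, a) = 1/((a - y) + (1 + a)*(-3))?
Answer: 9/7 ≈ 1.2857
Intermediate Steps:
n(y, a) = 1/(-3 - y - 2*a) (n(y, a) = 1/((a - y) + (-3 - 3*a)) = 1/(-3 - y - 2*a))
4 + n(-5, 8)*38 = 4 - 1/(3 - 5 + 2*8)*38 = 4 - 1/(3 - 5 + 16)*38 = 4 - 1/14*38 = 4 - 19/7 = 9/7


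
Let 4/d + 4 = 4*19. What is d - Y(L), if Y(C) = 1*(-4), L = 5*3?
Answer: 73/18 ≈ 4.0556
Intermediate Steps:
d = 1/18 (d = 4/(-4 + 4*19) = 4/(-4 + 76) = 4/72 = 4*(1/72) = 1/18 ≈ 0.055556)
L = 15
Y(C) = -4
d - Y(L) = 1/18 - 1*(-4) = 1/18 + 4 = 73/18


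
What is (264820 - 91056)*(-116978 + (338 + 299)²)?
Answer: 50181479324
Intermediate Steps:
(264820 - 91056)*(-116978 + (338 + 299)²) = 173764*(-116978 + 637²) = 173764*(-116978 + 405769) = 173764*288791 = 50181479324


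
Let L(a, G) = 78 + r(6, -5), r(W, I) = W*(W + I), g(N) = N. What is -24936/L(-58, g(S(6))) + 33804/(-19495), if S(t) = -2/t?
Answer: -5821034/19495 ≈ -298.59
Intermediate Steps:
r(W, I) = W*(I + W)
L(a, G) = 84 (L(a, G) = 78 + 6*(-5 + 6) = 78 + 6*1 = 78 + 6 = 84)
-24936/L(-58, g(S(6))) + 33804/(-19495) = -24936/84 + 33804/(-19495) = -24936*1/84 + 33804*(-1/19495) = -2078/7 - 33804/19495 = -5821034/19495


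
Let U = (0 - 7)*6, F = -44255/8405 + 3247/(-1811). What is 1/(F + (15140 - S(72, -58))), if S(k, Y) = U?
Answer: 3044291/46196938594 ≈ 6.5898e-5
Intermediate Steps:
F = -21487368/3044291 (F = -44255*1/8405 + 3247*(-1/1811) = -8851/1681 - 3247/1811 = -21487368/3044291 ≈ -7.0583)
U = -42 (U = -7*6 = -42)
S(k, Y) = -42
1/(F + (15140 - S(72, -58))) = 1/(-21487368/3044291 + (15140 - 1*(-42))) = 1/(-21487368/3044291 + (15140 + 42)) = 1/(-21487368/3044291 + 15182) = 1/(46196938594/3044291) = 3044291/46196938594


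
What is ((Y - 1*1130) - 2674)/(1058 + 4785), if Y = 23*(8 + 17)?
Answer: -3229/5843 ≈ -0.55263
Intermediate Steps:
Y = 575 (Y = 23*25 = 575)
((Y - 1*1130) - 2674)/(1058 + 4785) = ((575 - 1*1130) - 2674)/(1058 + 4785) = ((575 - 1130) - 2674)/5843 = (-555 - 2674)*(1/5843) = -3229*1/5843 = -3229/5843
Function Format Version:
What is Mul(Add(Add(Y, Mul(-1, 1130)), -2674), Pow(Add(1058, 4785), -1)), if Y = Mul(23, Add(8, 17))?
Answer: Rational(-3229, 5843) ≈ -0.55263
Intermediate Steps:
Y = 575 (Y = Mul(23, 25) = 575)
Mul(Add(Add(Y, Mul(-1, 1130)), -2674), Pow(Add(1058, 4785), -1)) = Mul(Add(Add(575, Mul(-1, 1130)), -2674), Pow(Add(1058, 4785), -1)) = Mul(Add(Add(575, -1130), -2674), Pow(5843, -1)) = Mul(Add(-555, -2674), Rational(1, 5843)) = Mul(-3229, Rational(1, 5843)) = Rational(-3229, 5843)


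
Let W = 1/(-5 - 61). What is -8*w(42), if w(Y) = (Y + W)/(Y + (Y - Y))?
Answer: -5542/693 ≈ -7.9971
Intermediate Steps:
W = -1/66 (W = 1/(-66) = -1/66 ≈ -0.015152)
w(Y) = (-1/66 + Y)/Y (w(Y) = (Y - 1/66)/(Y + (Y - Y)) = (-1/66 + Y)/(Y + 0) = (-1/66 + Y)/Y)
-8*w(42) = -8*(-1/66 + 42)/42 = -4*2771/(21*66) = -8*2771/2772 = -5542/693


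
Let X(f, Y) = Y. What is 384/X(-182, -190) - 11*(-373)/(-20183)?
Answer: -4264921/1917385 ≈ -2.2243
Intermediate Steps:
384/X(-182, -190) - 11*(-373)/(-20183) = 384/(-190) - 11*(-373)/(-20183) = 384*(-1/190) + 4103*(-1/20183) = -192/95 - 4103/20183 = -4264921/1917385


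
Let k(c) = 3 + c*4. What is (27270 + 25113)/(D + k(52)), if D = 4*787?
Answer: 52383/3359 ≈ 15.595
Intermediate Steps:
k(c) = 3 + 4*c
D = 3148
(27270 + 25113)/(D + k(52)) = (27270 + 25113)/(3148 + (3 + 4*52)) = 52383/(3148 + (3 + 208)) = 52383/(3148 + 211) = 52383/3359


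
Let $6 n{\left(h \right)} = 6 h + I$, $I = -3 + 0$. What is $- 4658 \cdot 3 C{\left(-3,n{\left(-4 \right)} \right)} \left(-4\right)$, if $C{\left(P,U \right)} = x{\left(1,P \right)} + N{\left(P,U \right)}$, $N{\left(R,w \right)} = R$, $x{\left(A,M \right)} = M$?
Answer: $-335376$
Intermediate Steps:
$I = -3$
$n{\left(h \right)} = - \frac{1}{2} + h$ ($n{\left(h \right)} = \frac{6 h - 3}{6} = \frac{-3 + 6 h}{6} = - \frac{1}{2} + h$)
$C{\left(P,U \right)} = 2 P$ ($C{\left(P,U \right)} = P + P = 2 P$)
$- 4658 \cdot 3 C{\left(-3,n{\left(-4 \right)} \right)} \left(-4\right) = - 4658 \cdot 3 \cdot 2 \left(-3\right) \left(-4\right) = - 4658 \cdot 3 \left(-6\right) \left(-4\right) = - 4658 \left(\left(-18\right) \left(-4\right)\right) = \left(-4658\right) 72 = -335376$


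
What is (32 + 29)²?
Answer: 3721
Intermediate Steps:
(32 + 29)² = 61² = 3721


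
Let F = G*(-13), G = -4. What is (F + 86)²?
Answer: 19044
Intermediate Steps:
F = 52 (F = -4*(-13) = 52)
(F + 86)² = (52 + 86)² = 138² = 19044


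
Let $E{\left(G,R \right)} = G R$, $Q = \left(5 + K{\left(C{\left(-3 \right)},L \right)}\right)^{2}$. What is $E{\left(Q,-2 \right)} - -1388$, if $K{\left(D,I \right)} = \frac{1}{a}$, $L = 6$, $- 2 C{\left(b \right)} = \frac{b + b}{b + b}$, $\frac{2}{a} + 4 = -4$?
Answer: $1386$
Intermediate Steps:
$a = - \frac{1}{4}$ ($a = \frac{2}{-4 - 4} = \frac{2}{-8} = 2 \left(- \frac{1}{8}\right) = - \frac{1}{4} \approx -0.25$)
$C{\left(b \right)} = - \frac{1}{2}$ ($C{\left(b \right)} = - \frac{\left(b + b\right) \frac{1}{b + b}}{2} = - \frac{2 b \frac{1}{2 b}}{2} = \left(- \frac{1}{2}\right) 1 = - \frac{1}{2}$)
$K{\left(D,I \right)} = -4$ ($K{\left(D,I \right)} = \frac{1}{- \frac{1}{4}} = -4$)
$Q = 1$ ($Q = \left(5 - 4\right)^{2} = 1^{2} = 1$)
$E{\left(Q,-2 \right)} - -1388 = 1 \left(-2\right) - -1388 = -2 + 1388 = 1386$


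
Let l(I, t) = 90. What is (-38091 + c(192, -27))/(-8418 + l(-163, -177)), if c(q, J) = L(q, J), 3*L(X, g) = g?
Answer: 3175/694 ≈ 4.5749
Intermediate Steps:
L(X, g) = g/3
c(q, J) = J/3
(-38091 + c(192, -27))/(-8418 + l(-163, -177)) = (-38091 + (⅓)*(-27))/(-8418 + 90) = (-38091 - 9)/(-8328) = -38100*(-1/8328) = 3175/694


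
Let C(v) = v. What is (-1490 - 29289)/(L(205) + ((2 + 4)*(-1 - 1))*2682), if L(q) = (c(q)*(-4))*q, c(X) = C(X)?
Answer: 4397/28612 ≈ 0.15368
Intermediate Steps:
c(X) = X
L(q) = -4*q**2 (L(q) = (q*(-4))*q = (-4*q)*q = -4*q**2)
(-1490 - 29289)/(L(205) + ((2 + 4)*(-1 - 1))*2682) = (-1490 - 29289)/(-4*205**2 + ((2 + 4)*(-1 - 1))*2682) = -30779/(-4*42025 + (6*(-2))*2682) = -30779/(-168100 - 12*2682) = -30779/(-168100 - 32184) = -30779/(-200284) = -30779*(-1/200284) = 4397/28612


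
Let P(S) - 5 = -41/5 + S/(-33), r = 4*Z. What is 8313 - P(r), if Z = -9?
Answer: 457331/55 ≈ 8315.1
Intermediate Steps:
r = -36 (r = 4*(-9) = -36)
P(S) = -16/5 - S/33 (P(S) = 5 + (-41/5 + S/(-33)) = 5 + (-41*⅕ + S*(-1/33)) = 5 + (-41/5 - S/33) = -16/5 - S/33)
8313 - P(r) = 8313 - (-16/5 - 1/33*(-36)) = 8313 - (-16/5 + 12/11) = 8313 - 1*(-116/55) = 8313 + 116/55 = 457331/55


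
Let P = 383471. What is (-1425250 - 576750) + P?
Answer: -1618529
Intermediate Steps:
(-1425250 - 576750) + P = (-1425250 - 576750) + 383471 = -2002000 + 383471 = -1618529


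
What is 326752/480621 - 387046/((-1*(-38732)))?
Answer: -86683338551/9307706286 ≈ -9.3131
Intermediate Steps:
326752/480621 - 387046/((-1*(-38732))) = 326752*(1/480621) - 387046/38732 = 326752/480621 - 387046*1/38732 = 326752/480621 - 193523/19366 = -86683338551/9307706286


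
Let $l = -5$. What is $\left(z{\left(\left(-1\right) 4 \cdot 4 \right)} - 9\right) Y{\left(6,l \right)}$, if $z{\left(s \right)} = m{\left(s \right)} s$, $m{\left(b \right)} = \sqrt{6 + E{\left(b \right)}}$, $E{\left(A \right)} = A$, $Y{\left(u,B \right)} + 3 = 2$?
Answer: $9 + 16 i \sqrt{10} \approx 9.0 + 50.596 i$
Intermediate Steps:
$Y{\left(u,B \right)} = -1$ ($Y{\left(u,B \right)} = -3 + 2 = -1$)
$m{\left(b \right)} = \sqrt{6 + b}$
$z{\left(s \right)} = s \sqrt{6 + s}$ ($z{\left(s \right)} = \sqrt{6 + s} s = s \sqrt{6 + s}$)
$\left(z{\left(\left(-1\right) 4 \cdot 4 \right)} - 9\right) Y{\left(6,l \right)} = \left(\left(-1\right) 4 \cdot 4 \sqrt{6 + \left(-1\right) 4 \cdot 4} - 9\right) \left(-1\right) = \left(\left(-4\right) 4 \sqrt{6 - 16} - 9\right) \left(-1\right) = \left(- 16 \sqrt{6 - 16} - 9\right) \left(-1\right) = \left(- 16 \sqrt{-10} - 9\right) \left(-1\right) = \left(- 16 i \sqrt{10} - 9\right) \left(-1\right) = \left(-9 - 16 i \sqrt{10}\right) \left(-1\right) = 9 + 16 i \sqrt{10}$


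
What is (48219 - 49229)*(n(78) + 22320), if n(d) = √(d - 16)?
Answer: -22543200 - 1010*√62 ≈ -2.2551e+7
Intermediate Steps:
n(d) = √(-16 + d)
(48219 - 49229)*(n(78) + 22320) = (48219 - 49229)*(√(-16 + 78) + 22320) = -1010*(√62 + 22320) = -1010*(22320 + √62) = -22543200 - 1010*√62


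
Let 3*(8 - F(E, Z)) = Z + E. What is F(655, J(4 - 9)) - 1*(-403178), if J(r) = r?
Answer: 1208908/3 ≈ 4.0297e+5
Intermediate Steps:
F(E, Z) = 8 - E/3 - Z/3 (F(E, Z) = 8 - (Z + E)/3 = 8 - (E + Z)/3 = 8 + (-E/3 - Z/3) = 8 - E/3 - Z/3)
F(655, J(4 - 9)) - 1*(-403178) = (8 - 1/3*655 - (4 - 9)/3) - 1*(-403178) = (8 - 655/3 - 1/3*(-5)) + 403178 = (8 - 655/3 + 5/3) + 403178 = -626/3 + 403178 = 1208908/3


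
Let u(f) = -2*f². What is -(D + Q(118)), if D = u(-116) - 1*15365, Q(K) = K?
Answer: 42159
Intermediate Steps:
D = -42277 (D = -2*(-116)² - 1*15365 = -2*13456 - 15365 = -26912 - 15365 = -42277)
-(D + Q(118)) = -(-42277 + 118) = -1*(-42159) = 42159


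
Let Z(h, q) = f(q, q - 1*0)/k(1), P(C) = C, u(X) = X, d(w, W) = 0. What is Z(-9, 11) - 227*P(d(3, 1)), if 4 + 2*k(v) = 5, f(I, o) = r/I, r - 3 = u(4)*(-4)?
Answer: -26/11 ≈ -2.3636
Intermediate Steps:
r = -13 (r = 3 + 4*(-4) = 3 - 16 = -13)
f(I, o) = -13/I
k(v) = ½ (k(v) = -2 + (½)*5 = -2 + 5/2 = ½)
Z(h, q) = -26/q (Z(h, q) = (-13/q)/(½) = -13/q*2 = -26/q)
Z(-9, 11) - 227*P(d(3, 1)) = -26/11 - 227*0 = -26*1/11 + 0 = -26/11 + 0 = -26/11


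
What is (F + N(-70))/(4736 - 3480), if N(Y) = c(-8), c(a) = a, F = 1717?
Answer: 1709/1256 ≈ 1.3607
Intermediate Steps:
N(Y) = -8
(F + N(-70))/(4736 - 3480) = (1717 - 8)/(4736 - 3480) = 1709/1256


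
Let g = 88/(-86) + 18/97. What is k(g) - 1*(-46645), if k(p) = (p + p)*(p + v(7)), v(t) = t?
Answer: 811314693881/17397241 ≈ 46635.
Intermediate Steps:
g = -3494/4171 (g = 88*(-1/86) + 18*(1/97) = -44/43 + 18/97 = -3494/4171 ≈ -0.83769)
k(p) = 2*p*(7 + p) (k(p) = (p + p)*(p + 7) = (2*p)*(7 + p) = 2*p*(7 + p))
k(g) - 1*(-46645) = 2*(-3494/4171)*(7 - 3494/4171) - 1*(-46645) = 2*(-3494/4171)*(25703/4171) + 46645 = -179612564/17397241 + 46645 = 811314693881/17397241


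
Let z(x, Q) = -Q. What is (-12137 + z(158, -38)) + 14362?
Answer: 2263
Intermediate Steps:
(-12137 + z(158, -38)) + 14362 = (-12137 - 1*(-38)) + 14362 = (-12137 + 38) + 14362 = -12099 + 14362 = 2263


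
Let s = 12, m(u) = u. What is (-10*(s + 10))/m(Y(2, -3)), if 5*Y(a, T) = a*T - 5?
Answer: 100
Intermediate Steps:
Y(a, T) = -1 + T*a/5 (Y(a, T) = (a*T - 5)/5 = (T*a - 5)/5 = (-5 + T*a)/5 = -1 + T*a/5)
(-10*(s + 10))/m(Y(2, -3)) = (-10*(12 + 10))/(-1 + (1/5)*(-3)*2) = (-10*22)/(-1 - 6/5) = -220/(-11/5) = -220*(-5/11) = 100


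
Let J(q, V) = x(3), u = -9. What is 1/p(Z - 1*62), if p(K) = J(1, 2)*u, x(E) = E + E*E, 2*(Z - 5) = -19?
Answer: -1/108 ≈ -0.0092593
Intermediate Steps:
Z = -9/2 (Z = 5 + (½)*(-19) = 5 - 19/2 = -9/2 ≈ -4.5000)
x(E) = E + E²
J(q, V) = 12 (J(q, V) = 3*(1 + 3) = 3*4 = 12)
p(K) = -108 (p(K) = 12*(-9) = -108)
1/p(Z - 1*62) = 1/(-108) = -1/108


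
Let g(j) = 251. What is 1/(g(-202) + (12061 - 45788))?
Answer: -1/33476 ≈ -2.9872e-5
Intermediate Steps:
1/(g(-202) + (12061 - 45788)) = 1/(251 + (12061 - 45788)) = 1/(251 - 33727) = 1/(-33476) = -1/33476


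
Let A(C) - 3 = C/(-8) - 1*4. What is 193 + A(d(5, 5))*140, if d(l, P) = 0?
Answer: 53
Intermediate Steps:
A(C) = -1 - C/8 (A(C) = 3 + (C/(-8) - 1*4) = 3 + (C*(-⅛) - 4) = 3 + (-C/8 - 4) = 3 + (-4 - C/8) = -1 - C/8)
193 + A(d(5, 5))*140 = 193 + (-1 - ⅛*0)*140 = 193 + (-1 + 0)*140 = 193 - 1*140 = 193 - 140 = 53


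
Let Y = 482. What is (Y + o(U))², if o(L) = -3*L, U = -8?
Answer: 256036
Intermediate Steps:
(Y + o(U))² = (482 - 3*(-8))² = (482 + 24)² = 506² = 256036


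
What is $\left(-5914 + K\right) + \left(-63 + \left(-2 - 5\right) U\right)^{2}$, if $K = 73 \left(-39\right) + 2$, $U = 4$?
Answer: $-478$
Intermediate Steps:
$K = -2845$ ($K = -2847 + 2 = -2845$)
$\left(-5914 + K\right) + \left(-63 + \left(-2 - 5\right) U\right)^{2} = \left(-5914 - 2845\right) + \left(-63 + \left(-2 - 5\right) 4\right)^{2} = -8759 + \left(-63 - 28\right)^{2} = -8759 + \left(-91\right)^{2} = -8759 + 8281 = -478$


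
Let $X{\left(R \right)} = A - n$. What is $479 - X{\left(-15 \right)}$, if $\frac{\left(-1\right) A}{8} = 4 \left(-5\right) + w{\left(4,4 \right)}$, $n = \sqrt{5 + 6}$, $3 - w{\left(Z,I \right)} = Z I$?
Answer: $215 + \sqrt{11} \approx 218.32$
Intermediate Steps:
$w{\left(Z,I \right)} = 3 - I Z$ ($w{\left(Z,I \right)} = 3 - Z I = 3 - I Z$)
$n = \sqrt{11} \approx 3.3166$
$A = 264$ ($A = - 8 \left(4 \left(-5\right) + \left(3 - 4 \cdot 4\right)\right) = - 8 \left(-20 + \left(3 - 16\right)\right) = - 8 \left(-20 - 13\right) = \left(-8\right) \left(-33\right) = 264$)
$X{\left(R \right)} = 264 - \sqrt{11}$
$479 - X{\left(-15 \right)} = 479 - \left(264 - \sqrt{11}\right) = 215 + \sqrt{11}$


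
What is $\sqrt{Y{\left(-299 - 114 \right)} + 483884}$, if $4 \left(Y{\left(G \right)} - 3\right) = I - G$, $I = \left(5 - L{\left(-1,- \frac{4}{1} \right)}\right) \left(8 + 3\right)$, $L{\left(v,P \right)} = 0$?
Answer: $2 \sqrt{121001} \approx 695.7$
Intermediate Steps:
$I = 55$ ($I = \left(5 - 0\right) \left(8 + 3\right) = \left(5 + 0\right) 11 = 5 \cdot 11 = 55$)
$Y{\left(G \right)} = \frac{67}{4} - \frac{G}{4}$ ($Y{\left(G \right)} = 3 + \frac{55 - G}{4} = 3 - \left(- \frac{55}{4} + \frac{G}{4}\right) = \frac{67}{4} - \frac{G}{4}$)
$\sqrt{Y{\left(-299 - 114 \right)} + 483884} = \sqrt{\left(\frac{67}{4} - \frac{-299 - 114}{4}\right) + 483884} = \sqrt{\left(\frac{67}{4} - - \frac{413}{4}\right) + 483884} = \sqrt{\left(\frac{67}{4} + \frac{413}{4}\right) + 483884} = \sqrt{120 + 483884} = \sqrt{484004} = 2 \sqrt{121001}$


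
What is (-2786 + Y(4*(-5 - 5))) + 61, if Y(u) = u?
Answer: -2765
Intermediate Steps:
(-2786 + Y(4*(-5 - 5))) + 61 = (-2786 + 4*(-5 - 5)) + 61 = (-2786 + 4*(-10)) + 61 = (-2786 - 40) + 61 = -2826 + 61 = -2765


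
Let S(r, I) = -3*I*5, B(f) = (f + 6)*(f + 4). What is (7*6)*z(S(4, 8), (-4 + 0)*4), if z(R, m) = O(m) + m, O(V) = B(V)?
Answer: 4368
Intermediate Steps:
B(f) = (4 + f)*(6 + f) (B(f) = (6 + f)*(4 + f) = (4 + f)*(6 + f))
O(V) = 24 + V² + 10*V
S(r, I) = -15*I
z(R, m) = 24 + m² + 11*m (z(R, m) = (24 + m² + 10*m) + m = 24 + m² + 11*m)
(7*6)*z(S(4, 8), (-4 + 0)*4) = (7*6)*(24 + ((-4 + 0)*4)² + 11*((-4 + 0)*4)) = 42*(24 + (-4*4)² + 11*(-4*4)) = 42*(24 + (-16)² + 11*(-16)) = 42*(24 + 256 - 176) = 42*104 = 4368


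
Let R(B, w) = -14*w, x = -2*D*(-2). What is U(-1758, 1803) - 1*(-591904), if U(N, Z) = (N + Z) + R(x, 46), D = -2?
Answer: 591305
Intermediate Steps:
x = -8 (x = -2*(-2)*(-2) = 4*(-2) = -8)
U(N, Z) = -644 + N + Z (U(N, Z) = (N + Z) - 14*46 = (N + Z) - 644 = -644 + N + Z)
U(-1758, 1803) - 1*(-591904) = (-644 - 1758 + 1803) - 1*(-591904) = -599 + 591904 = 591305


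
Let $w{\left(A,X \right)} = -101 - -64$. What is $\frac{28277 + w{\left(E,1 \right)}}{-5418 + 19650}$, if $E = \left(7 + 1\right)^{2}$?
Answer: $\frac{3530}{1779} \approx 1.9843$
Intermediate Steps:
$E = 64$ ($E = 8^{2} = 64$)
$w{\left(A,X \right)} = -37$ ($w{\left(A,X \right)} = -101 + 64 = -37$)
$\frac{28277 + w{\left(E,1 \right)}}{-5418 + 19650} = \frac{28277 - 37}{-5418 + 19650} = \frac{28240}{14232} = 28240 \cdot \frac{1}{14232} = \frac{3530}{1779}$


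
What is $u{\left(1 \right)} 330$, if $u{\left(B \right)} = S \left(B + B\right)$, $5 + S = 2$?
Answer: $-1980$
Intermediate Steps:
$S = -3$ ($S = -5 + 2 = -3$)
$u{\left(B \right)} = - 6 B$ ($u{\left(B \right)} = - 3 \left(B + B\right) = - 3 \cdot 2 B = - 6 B$)
$u{\left(1 \right)} 330 = \left(-6\right) 1 \cdot 330 = \left(-6\right) 330 = -1980$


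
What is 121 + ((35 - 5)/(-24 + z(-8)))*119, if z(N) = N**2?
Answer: 841/4 ≈ 210.25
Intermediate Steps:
121 + ((35 - 5)/(-24 + z(-8)))*119 = 121 + ((35 - 5)/(-24 + (-8)**2))*119 = 121 + (30/(-24 + 64))*119 = 121 + (30/40)*119 = 121 + (30*(1/40))*119 = 121 + (3/4)*119 = 121 + 357/4 = 841/4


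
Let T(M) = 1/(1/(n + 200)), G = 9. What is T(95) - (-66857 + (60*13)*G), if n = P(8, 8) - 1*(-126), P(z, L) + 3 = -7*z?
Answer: 60104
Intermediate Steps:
P(z, L) = -3 - 7*z
n = 67 (n = (-3 - 7*8) - 1*(-126) = (-3 - 56) + 126 = -59 + 126 = 67)
T(M) = 267 (T(M) = 1/(1/(67 + 200)) = 1/(1/267) = 267)
T(95) - (-66857 + (60*13)*G) = 267 - (-66857 + (60*13)*9) = 267 - (-66857 + 780*9) = 267 - (-66857 + 7020) = 267 - 1*(-59837) = 267 + 59837 = 60104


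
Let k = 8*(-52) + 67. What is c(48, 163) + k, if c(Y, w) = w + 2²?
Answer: -182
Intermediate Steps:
k = -349 (k = -416 + 67 = -349)
c(Y, w) = 4 + w (c(Y, w) = w + 4 = 4 + w)
c(48, 163) + k = (4 + 163) - 349 = 167 - 349 = -182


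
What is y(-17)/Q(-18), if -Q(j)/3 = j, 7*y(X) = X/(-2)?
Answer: 17/756 ≈ 0.022487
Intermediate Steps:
y(X) = -X/14 (y(X) = (X/(-2))/7 = (X*(-½))/7 = (-X/2)/7 = -X/14)
Q(j) = -3*j
y(-17)/Q(-18) = (-1/14*(-17))/((-3*(-18))) = (17/14)/54 = (17/14)*(1/54) = 17/756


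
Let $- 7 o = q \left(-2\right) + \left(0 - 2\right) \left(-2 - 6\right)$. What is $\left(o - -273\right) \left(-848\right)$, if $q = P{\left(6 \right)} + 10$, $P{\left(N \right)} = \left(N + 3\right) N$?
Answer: $-245072$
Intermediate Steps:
$P{\left(N \right)} = N \left(3 + N\right)$ ($P{\left(N \right)} = \left(3 + N\right) N = N \left(3 + N\right)$)
$q = 64$ ($q = 6 \left(3 + 6\right) + 10 = 6 \cdot 9 + 10 = 54 + 10 = 64$)
$o = 16$ ($o = - \frac{64 \left(-2\right) + \left(0 - 2\right) \left(-2 - 6\right)}{7} = - \frac{-128 - -16}{7} = - \frac{-128 + 16}{7} = \left(- \frac{1}{7}\right) \left(-112\right) = 16$)
$\left(o - -273\right) \left(-848\right) = \left(16 - -273\right) \left(-848\right) = \left(16 + \left(-148 + 421\right)\right) \left(-848\right) = \left(16 + 273\right) \left(-848\right) = 289 \left(-848\right) = -245072$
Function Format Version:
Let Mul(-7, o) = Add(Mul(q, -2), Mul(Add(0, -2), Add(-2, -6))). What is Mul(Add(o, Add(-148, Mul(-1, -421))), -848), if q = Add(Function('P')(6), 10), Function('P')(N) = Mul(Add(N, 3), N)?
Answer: -245072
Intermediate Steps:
Function('P')(N) = Mul(N, Add(3, N)) (Function('P')(N) = Mul(Add(3, N), N) = Mul(N, Add(3, N)))
q = 64 (q = Add(Mul(6, Add(3, 6)), 10) = Add(Mul(6, 9), 10) = Add(54, 10) = 64)
o = 16 (o = Mul(Rational(-1, 7), Add(Mul(64, -2), Mul(Add(0, -2), Add(-2, -6)))) = Mul(Rational(-1, 7), Add(-128, Mul(-2, -8))) = Mul(Rational(-1, 7), Add(-128, 16)) = Mul(Rational(-1, 7), -112) = 16)
Mul(Add(o, Add(-148, Mul(-1, -421))), -848) = Mul(Add(16, Add(-148, Mul(-1, -421))), -848) = Mul(Add(16, Add(-148, 421)), -848) = Mul(Add(16, 273), -848) = Mul(289, -848) = -245072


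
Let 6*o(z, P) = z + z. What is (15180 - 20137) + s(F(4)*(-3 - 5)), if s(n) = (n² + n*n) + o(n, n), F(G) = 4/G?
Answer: -14495/3 ≈ -4831.7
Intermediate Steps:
o(z, P) = z/3 (o(z, P) = (z + z)/6 = (2*z)/6 = z/3)
s(n) = 2*n² + n/3 (s(n) = (n² + n*n) + n/3 = (n² + n²) + n/3 = 2*n² + n/3)
(15180 - 20137) + s(F(4)*(-3 - 5)) = (15180 - 20137) + ((4/4)*(-3 - 5))*(1 + 6*((4/4)*(-3 - 5)))/3 = -4957 + ((4*(¼))*(-8))*(1 + 6*((4*(¼))*(-8)))/3 = -4957 + (1*(-8))*(1 + 6*(1*(-8)))/3 = -4957 + (⅓)*(-8)*(1 + 6*(-8)) = -4957 + (⅓)*(-8)*(1 - 48) = -4957 + (⅓)*(-8)*(-47) = -4957 + 376/3 = -14495/3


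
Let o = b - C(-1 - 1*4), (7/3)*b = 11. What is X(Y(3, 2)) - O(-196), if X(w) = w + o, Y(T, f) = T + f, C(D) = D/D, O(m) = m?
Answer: 1433/7 ≈ 204.71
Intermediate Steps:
b = 33/7 (b = (3/7)*11 = 33/7 ≈ 4.7143)
C(D) = 1
o = 26/7 (o = 33/7 - 1*1 = 33/7 - 1 = 26/7 ≈ 3.7143)
X(w) = 26/7 + w (X(w) = w + 26/7 = 26/7 + w)
X(Y(3, 2)) - O(-196) = (26/7 + (3 + 2)) - 1*(-196) = (26/7 + 5) + 196 = 61/7 + 196 = 1433/7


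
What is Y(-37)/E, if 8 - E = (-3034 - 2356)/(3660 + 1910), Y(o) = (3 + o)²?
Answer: 643892/4995 ≈ 128.91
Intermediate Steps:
E = 4995/557 (E = 8 - (-3034 - 2356)/(3660 + 1910) = 8 - (-5390)/5570 = 8 - 1*(-539/557) = 8 + 539/557 = 4995/557 ≈ 8.9677)
Y(-37)/E = (3 - 37)²/(4995/557) = (-34)²*(557/4995) = 1156*(557/4995) = 643892/4995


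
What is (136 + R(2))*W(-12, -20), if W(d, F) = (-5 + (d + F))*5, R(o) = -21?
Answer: -21275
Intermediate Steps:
W(d, F) = -25 + 5*F + 5*d (W(d, F) = (-5 + (F + d))*5 = (-5 + F + d)*5 = -25 + 5*F + 5*d)
(136 + R(2))*W(-12, -20) = (136 - 21)*(-25 + 5*(-20) + 5*(-12)) = 115*(-25 - 100 - 60) = 115*(-185) = -21275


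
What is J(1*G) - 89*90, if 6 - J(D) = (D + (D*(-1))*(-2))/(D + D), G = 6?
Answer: -16011/2 ≈ -8005.5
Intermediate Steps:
J(D) = 9/2 (J(D) = 6 - (D + (D*(-1))*(-2))/(D + D) = 6 - (D - D*(-2))/(2*D) = 6 - (D + 2*D)*1/(2*D) = 6 - 3*D*1/(2*D) = 6 - 1*3/2 = 6 - 3/2 = 9/2)
J(1*G) - 89*90 = 9/2 - 89*90 = 9/2 - 8010 = -16011/2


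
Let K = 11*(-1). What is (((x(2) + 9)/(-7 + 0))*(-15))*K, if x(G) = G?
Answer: -1815/7 ≈ -259.29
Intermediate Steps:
K = -11
(((x(2) + 9)/(-7 + 0))*(-15))*K = (((2 + 9)/(-7 + 0))*(-15))*(-11) = ((11/(-7))*(-15))*(-11) = ((11*(-⅐))*(-15))*(-11) = -11/7*(-15)*(-11) = (165/7)*(-11) = -1815/7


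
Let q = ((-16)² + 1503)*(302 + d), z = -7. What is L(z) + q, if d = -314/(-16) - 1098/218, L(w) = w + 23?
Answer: 485612287/872 ≈ 5.5690e+5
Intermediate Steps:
L(w) = 23 + w
d = 12721/872 (d = -314*(-1/16) - 1098*1/218 = 157/8 - 549/109 = 12721/872 ≈ 14.588)
q = 485598335/872 (q = ((-16)² + 1503)*(302 + 12721/872) = (256 + 1503)*(276065/872) = 1759*(276065/872) = 485598335/872 ≈ 5.5688e+5)
L(z) + q = (23 - 7) + 485598335/872 = 16 + 485598335/872 = 485612287/872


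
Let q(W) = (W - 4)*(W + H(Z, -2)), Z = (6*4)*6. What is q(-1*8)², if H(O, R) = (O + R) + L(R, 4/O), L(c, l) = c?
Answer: 2509056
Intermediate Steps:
Z = 144 (Z = 24*6 = 144)
H(O, R) = O + 2*R (H(O, R) = (O + R) + R = O + 2*R)
q(W) = (-4 + W)*(140 + W) (q(W) = (W - 4)*(W + (144 + 2*(-2))) = (-4 + W)*(W + (144 - 4)) = (-4 + W)*(W + 140) = (-4 + W)*(140 + W))
q(-1*8)² = (-560 + (-1*8)² + 136*(-1*8))² = (-560 + (-8)² + 136*(-8))² = (-560 + 64 - 1088)² = (-1584)² = 2509056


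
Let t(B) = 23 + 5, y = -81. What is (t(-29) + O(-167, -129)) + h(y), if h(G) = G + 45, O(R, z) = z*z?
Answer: 16633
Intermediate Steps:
O(R, z) = z²
t(B) = 28
h(G) = 45 + G
(t(-29) + O(-167, -129)) + h(y) = (28 + (-129)²) + (45 - 81) = (28 + 16641) - 36 = 16669 - 36 = 16633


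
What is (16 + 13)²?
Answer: 841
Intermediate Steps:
(16 + 13)² = 29² = 841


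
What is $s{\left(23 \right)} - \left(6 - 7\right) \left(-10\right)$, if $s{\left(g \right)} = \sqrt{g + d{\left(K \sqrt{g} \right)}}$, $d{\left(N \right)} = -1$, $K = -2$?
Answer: $-10 + \sqrt{22} \approx -5.3096$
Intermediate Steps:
$s{\left(g \right)} = \sqrt{-1 + g}$ ($s{\left(g \right)} = \sqrt{g - 1} = \sqrt{-1 + g}$)
$s{\left(23 \right)} - \left(6 - 7\right) \left(-10\right) = \sqrt{-1 + 23} - \left(6 - 7\right) \left(-10\right) = \sqrt{22} - \left(-1\right) \left(-10\right) = \sqrt{22} - 10 = -10 + \sqrt{22}$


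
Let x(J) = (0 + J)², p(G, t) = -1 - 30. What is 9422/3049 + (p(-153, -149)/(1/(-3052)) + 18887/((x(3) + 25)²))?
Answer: 19620123319/207332 ≈ 94631.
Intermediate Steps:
p(G, t) = -31
x(J) = J²
9422/3049 + (p(-153, -149)/(1/(-3052)) + 18887/((x(3) + 25)²)) = 9422/3049 + (-31/(1/(-3052)) + 18887/((3² + 25)²)) = 9422*(1/3049) + (-31/(-1/3052) + 18887/((9 + 25)²)) = 9422/3049 + (-31*(-3052) + 18887/(34²)) = 9422/3049 + (94612 + 18887/1156) = 9422/3049 + (94612 + 18887*(1/1156)) = 9422/3049 + (94612 + 1111/68) = 9422/3049 + 6434727/68 = 19620123319/207332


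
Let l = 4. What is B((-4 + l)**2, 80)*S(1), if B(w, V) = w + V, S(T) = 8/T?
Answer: 640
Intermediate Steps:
B(w, V) = V + w
B((-4 + l)**2, 80)*S(1) = (80 + (-4 + 4)**2)*(8/1) = (80 + 0**2)*(8*1) = (80 + 0)*8 = 80*8 = 640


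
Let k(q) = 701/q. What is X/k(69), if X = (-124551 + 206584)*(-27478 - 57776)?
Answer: -482561255358/701 ≈ -6.8839e+8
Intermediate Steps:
X = -6993641382 (X = 82033*(-85254) = -6993641382)
X/k(69) = -6993641382/(701/69) = -6993641382/(701*(1/69)) = -6993641382/701/69 = -6993641382*69/701 = -482561255358/701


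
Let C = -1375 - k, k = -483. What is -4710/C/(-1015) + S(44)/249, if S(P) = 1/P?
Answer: -2534869/495967164 ≈ -0.0051110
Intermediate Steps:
C = -892 (C = -1375 - 1*(-483) = -1375 + 483 = -892)
-4710/C/(-1015) + S(44)/249 = -4710/(-892)/(-1015) + 1/(44*249) = -4710*(-1/892)*(-1/1015) + (1/44)*(1/249) = (2355/446)*(-1/1015) + 1/10956 = -471/90538 + 1/10956 = -2534869/495967164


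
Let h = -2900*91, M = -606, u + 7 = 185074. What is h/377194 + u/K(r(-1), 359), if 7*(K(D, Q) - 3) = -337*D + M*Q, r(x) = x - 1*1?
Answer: -272936112043/40898956823 ≈ -6.6734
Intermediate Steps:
u = 185067 (u = -7 + 185074 = 185067)
r(x) = -1 + x (r(x) = x - 1 = -1 + x)
h = -263900
K(D, Q) = 3 - 606*Q/7 - 337*D/7 (K(D, Q) = 3 + (-337*D - 606*Q)/7 = 3 + (-606*Q - 337*D)/7 = 3 + (-606*Q/7 - 337*D/7) = 3 - 606*Q/7 - 337*D/7)
h/377194 + u/K(r(-1), 359) = -263900/377194 + 185067/(3 - 606/7*359 - 337*(-1 - 1)/7) = -263900*1/377194 + 185067/(3 - 217554/7 - 337/7*(-2)) = -131950/188597 + 185067/(3 - 217554/7 + 674/7) = -131950/188597 + 185067/(-216859/7) = -131950/188597 + 185067*(-7/216859) = -131950/188597 - 1295469/216859 = -272936112043/40898956823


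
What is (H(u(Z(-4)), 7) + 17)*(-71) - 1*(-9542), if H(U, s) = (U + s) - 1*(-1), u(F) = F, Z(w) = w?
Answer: 8051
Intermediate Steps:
H(U, s) = 1 + U + s (H(U, s) = (U + s) + 1 = 1 + U + s)
(H(u(Z(-4)), 7) + 17)*(-71) - 1*(-9542) = ((1 - 4 + 7) + 17)*(-71) - 1*(-9542) = (4 + 17)*(-71) + 9542 = 21*(-71) + 9542 = -1491 + 9542 = 8051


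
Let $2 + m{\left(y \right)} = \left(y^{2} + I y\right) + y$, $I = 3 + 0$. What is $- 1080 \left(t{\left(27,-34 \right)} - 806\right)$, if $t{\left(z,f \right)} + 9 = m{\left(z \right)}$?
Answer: $-21600$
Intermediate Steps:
$I = 3$
$m{\left(y \right)} = -2 + y^{2} + 4 y$ ($m{\left(y \right)} = -2 + \left(\left(y^{2} + 3 y\right) + y\right) = -2 + \left(y^{2} + 4 y\right) = -2 + y^{2} + 4 y$)
$t{\left(z,f \right)} = -11 + z^{2} + 4 z$ ($t{\left(z,f \right)} = -9 + \left(-2 + z^{2} + 4 z\right) = -11 + z^{2} + 4 z$)
$- 1080 \left(t{\left(27,-34 \right)} - 806\right) = - 1080 \left(\left(-11 + 27^{2} + 4 \cdot 27\right) - 806\right) = - 1080 \left(\left(-11 + 729 + 108\right) - 806\right) = - 1080 \left(826 - 806\right) = \left(-1080\right) 20 = -21600$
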